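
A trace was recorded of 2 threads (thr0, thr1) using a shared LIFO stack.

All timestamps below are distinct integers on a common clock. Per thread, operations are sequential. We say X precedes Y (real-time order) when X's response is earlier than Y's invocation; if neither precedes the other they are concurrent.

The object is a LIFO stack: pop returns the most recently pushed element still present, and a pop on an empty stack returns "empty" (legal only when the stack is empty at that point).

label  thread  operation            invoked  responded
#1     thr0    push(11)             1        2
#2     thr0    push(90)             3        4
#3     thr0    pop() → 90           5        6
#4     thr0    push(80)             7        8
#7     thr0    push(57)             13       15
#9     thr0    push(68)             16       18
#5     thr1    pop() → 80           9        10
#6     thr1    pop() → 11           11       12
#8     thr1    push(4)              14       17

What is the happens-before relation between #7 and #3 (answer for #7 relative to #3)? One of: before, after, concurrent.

#7 spans [13,15], #3 spans [5,6]
resp(#3)=6 < inv(#7)=13

after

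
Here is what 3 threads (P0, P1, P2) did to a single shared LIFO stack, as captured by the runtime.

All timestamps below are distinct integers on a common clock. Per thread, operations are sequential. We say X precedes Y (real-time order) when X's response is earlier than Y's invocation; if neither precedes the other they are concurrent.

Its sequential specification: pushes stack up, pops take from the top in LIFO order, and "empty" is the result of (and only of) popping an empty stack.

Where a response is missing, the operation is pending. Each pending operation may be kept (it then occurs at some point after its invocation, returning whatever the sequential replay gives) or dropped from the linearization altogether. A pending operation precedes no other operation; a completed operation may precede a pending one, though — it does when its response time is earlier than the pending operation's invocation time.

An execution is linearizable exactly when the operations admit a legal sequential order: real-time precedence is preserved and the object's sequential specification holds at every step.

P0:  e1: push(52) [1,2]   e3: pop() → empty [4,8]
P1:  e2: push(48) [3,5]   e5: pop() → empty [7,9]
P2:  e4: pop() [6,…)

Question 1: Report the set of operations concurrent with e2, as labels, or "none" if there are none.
e3

overlap test against e2 [3,5]: concurrent iff the interval meets 3..5
e1 [1,2]: before
e3 [4,8]: concurrent
e4 [6,…): after
e5 [7,9]: after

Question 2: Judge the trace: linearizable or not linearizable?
not linearizable

cut after 8 events: linearizable; cut after 9 events (e5 responds, time 9): not linearizable
4 completed operations, 3 real-time-consistent orders — every LIFO stack replay fails
include/drop combinations of the 1 pending operation (e4) were all tried; none helps
sample order e1, e2, e3, e5 (pending dropped) stalls at step 3 — e3 pop() → empty has no legal effect
sample order e1, e2, e5, e3 (pending dropped) stalls at step 3 — e5 pop() → empty has no legal effect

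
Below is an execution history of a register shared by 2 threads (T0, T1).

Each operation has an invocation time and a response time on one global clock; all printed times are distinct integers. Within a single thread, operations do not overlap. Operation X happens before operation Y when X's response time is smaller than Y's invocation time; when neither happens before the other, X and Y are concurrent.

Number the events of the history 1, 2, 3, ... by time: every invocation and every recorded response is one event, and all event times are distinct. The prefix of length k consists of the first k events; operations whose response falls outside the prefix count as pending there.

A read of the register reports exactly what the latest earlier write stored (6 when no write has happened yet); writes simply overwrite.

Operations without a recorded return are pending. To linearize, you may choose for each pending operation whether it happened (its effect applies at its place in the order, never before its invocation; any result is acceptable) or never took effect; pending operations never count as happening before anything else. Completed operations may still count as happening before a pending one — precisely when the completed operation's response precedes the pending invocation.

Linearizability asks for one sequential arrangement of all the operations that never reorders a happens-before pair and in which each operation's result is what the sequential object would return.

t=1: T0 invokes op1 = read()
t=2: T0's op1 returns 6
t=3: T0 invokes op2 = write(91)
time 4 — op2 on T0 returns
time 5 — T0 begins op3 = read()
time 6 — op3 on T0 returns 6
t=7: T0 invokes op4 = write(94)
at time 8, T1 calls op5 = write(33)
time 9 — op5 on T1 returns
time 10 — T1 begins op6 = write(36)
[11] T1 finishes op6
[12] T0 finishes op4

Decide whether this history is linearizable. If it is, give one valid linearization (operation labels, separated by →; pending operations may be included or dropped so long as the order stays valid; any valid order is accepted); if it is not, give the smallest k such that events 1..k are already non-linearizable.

the violation lands at event 6, op3's response at time 6: events 1..5 linearize, events 1..6 do not
the completed operations (3 total) allow one real-time order; the register replay rejects it
one such order, op1, op2, op3, breaks at step 3 where op3 read() → 6 is illegal

not linearizable — minimal violating prefix: 6 events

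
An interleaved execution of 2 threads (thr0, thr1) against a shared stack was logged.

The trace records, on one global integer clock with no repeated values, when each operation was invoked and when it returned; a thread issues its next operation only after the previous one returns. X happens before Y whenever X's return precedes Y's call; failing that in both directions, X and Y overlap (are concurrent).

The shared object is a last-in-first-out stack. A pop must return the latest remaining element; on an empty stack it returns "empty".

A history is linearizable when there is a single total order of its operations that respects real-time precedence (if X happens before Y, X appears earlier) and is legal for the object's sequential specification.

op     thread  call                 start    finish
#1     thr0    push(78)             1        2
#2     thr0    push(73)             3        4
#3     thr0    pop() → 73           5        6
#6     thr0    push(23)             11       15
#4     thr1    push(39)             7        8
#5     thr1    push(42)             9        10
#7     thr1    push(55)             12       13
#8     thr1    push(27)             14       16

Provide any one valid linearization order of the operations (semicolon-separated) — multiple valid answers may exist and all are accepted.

#1; #2; #3; #4; #5; #6; #7; #8

step 1: #1 push(78) — stack <78>
step 2: #2 push(73) — stack <78,73>
step 3: #3 pop() → 73 — stack <78>
step 4: #4 push(39) — stack <78,39>
step 5: #5 push(42) — stack <78,39,42>
step 6: #6 push(23) — stack <78,39,42,23>
step 7: #7 push(55) — stack <78,39,42,23,55>
step 8: #8 push(27) — stack <78,39,42,23,55,27>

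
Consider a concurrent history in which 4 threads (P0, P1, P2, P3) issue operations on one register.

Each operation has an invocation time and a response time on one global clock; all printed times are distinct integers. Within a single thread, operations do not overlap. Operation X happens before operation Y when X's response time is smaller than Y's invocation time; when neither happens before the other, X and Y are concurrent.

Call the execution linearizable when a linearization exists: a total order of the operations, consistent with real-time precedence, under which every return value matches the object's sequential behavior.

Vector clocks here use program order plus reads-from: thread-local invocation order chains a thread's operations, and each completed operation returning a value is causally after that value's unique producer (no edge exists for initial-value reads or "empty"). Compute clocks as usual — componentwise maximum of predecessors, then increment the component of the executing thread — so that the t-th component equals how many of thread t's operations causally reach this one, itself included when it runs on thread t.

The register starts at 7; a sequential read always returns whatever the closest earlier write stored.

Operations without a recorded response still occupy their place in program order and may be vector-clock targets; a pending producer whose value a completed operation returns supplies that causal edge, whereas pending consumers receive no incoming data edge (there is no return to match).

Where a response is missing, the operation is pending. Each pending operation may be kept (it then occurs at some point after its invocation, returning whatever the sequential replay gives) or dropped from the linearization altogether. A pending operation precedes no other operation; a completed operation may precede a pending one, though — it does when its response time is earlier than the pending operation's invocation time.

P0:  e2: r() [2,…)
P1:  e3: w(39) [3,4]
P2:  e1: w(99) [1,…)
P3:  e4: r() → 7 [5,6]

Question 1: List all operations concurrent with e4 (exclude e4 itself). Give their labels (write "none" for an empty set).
e4 runs from 5 to 6; window-overlapping ops are concurrent
e1 [1,…): concurrent
e2 [2,…): concurrent
e3 [3,4]: before

e1, e2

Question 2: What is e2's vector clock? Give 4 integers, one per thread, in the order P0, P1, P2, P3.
no predecessors for e4 (invoked 5): P3 increments from zero → (0, 0, 0, 1)
no predecessors for e1 (invoked 1): P2 increments from zero → (0, 0, 1, 0)
no predecessors for e3 (invoked 3): P1 increments from zero → (0, 1, 0, 0)
no predecessors for e2 (invoked 2): P0 increments from zero → (1, 0, 0, 0)
target: VC(e2) = (1, 0, 0, 0)

(1, 0, 0, 0)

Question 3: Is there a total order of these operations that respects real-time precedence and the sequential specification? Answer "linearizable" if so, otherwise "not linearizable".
prefix check: 1..5 passes, 1..6 fails once e4's time-6 response joins
the sole real-time-consistent order of 2 completed operations fails the register replay
including or dropping the 2 pending operations (e1, e2) in any combination fails
sample order e3, e4 (pending dropped) stalls at step 2 — e4 r() → 7 has no legal effect

not linearizable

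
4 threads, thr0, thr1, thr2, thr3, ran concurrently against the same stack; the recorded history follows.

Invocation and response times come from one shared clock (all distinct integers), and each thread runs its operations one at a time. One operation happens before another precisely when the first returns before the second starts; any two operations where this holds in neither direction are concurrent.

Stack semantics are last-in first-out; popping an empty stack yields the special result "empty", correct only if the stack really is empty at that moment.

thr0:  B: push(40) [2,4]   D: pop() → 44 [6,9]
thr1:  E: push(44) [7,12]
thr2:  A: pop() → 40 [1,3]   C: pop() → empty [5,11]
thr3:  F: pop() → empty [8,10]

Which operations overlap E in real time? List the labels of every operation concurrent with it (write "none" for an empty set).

concurrent with E ([7,12]): every op whose interval crosses 7..12
A [1,3]: before
B [2,4]: before
C [5,11]: concurrent
D [6,9]: concurrent
F [8,10]: concurrent

C, D, F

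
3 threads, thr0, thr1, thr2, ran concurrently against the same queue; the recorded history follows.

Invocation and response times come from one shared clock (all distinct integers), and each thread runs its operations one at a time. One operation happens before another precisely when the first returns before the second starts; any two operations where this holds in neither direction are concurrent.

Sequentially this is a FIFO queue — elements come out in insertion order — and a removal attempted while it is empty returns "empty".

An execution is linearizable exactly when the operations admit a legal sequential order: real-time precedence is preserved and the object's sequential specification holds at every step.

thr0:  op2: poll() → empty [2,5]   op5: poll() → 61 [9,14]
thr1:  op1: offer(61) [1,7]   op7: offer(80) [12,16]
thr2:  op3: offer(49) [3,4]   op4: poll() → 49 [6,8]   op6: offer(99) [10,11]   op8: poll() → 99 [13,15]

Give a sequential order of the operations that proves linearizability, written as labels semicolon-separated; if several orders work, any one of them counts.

after step 1 (op2 poll() → empty): queue <>
after step 2 (op3 offer(49)): queue <49>
after step 3 (op1 offer(61)): queue <49,61>
after step 4 (op4 poll() → 49): queue <61>
after step 5 (op5 poll() → 61): queue <>
after step 6 (op6 offer(99)): queue <99>
after step 7 (op7 offer(80)): queue <99,80>
after step 8 (op8 poll() → 99): queue <80>

op2; op3; op1; op4; op5; op6; op7; op8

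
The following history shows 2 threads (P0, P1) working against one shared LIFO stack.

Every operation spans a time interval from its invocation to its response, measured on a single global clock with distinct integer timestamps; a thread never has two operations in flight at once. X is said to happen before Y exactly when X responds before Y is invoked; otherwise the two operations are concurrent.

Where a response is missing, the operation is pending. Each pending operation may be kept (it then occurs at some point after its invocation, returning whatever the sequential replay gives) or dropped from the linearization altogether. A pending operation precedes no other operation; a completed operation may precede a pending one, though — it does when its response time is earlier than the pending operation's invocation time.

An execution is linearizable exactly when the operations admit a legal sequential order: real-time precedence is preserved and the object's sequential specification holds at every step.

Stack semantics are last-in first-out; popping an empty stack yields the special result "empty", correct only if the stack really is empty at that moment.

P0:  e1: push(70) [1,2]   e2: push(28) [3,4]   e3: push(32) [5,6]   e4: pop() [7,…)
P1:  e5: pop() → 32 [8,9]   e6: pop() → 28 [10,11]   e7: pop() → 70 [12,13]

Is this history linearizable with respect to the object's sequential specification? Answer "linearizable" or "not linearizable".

linearizable

witness order: e1, e2, e3, e5, e6, e7
step 1: e1 push(70) — stack <70>
step 2: e2 push(28) — stack <70,28>
step 3: e3 push(32) — stack <70,28,32>
step 4: e5 pop() → 32 — stack <70,28>
step 5: e6 pop() → 28 — stack <70>
step 6: e7 pop() → 70 — stack <>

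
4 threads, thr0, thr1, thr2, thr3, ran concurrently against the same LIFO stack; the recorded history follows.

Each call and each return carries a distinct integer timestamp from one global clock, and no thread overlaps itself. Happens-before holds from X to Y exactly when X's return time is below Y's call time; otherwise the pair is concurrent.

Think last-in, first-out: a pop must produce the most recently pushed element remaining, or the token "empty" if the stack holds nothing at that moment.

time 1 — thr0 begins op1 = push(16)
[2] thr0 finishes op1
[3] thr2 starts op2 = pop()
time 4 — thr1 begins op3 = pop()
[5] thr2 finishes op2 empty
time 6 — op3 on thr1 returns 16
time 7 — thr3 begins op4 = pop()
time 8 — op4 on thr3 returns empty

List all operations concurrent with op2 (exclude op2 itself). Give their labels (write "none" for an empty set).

op2 spans [3,5]; an op avoiding the whole window 3..5 is ordered, any other is concurrent
op1 [1,2]: before
op3 [4,6]: concurrent
op4 [7,8]: after

op3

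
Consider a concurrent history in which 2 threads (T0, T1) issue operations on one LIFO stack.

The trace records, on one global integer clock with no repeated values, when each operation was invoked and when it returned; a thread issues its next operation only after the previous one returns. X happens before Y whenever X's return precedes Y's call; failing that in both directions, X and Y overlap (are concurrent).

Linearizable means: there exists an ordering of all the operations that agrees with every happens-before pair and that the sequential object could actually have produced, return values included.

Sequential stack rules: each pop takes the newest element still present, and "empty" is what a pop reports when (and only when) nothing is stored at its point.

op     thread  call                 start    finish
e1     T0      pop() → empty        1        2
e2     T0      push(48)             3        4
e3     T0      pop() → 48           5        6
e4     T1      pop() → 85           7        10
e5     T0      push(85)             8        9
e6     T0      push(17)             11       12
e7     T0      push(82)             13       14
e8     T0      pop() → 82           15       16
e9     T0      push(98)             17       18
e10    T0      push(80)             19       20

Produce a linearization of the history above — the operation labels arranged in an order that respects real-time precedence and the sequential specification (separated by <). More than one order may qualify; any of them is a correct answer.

e1 < e2 < e3 < e5 < e4 < e6 < e7 < e8 < e9 < e10

1. e1 pop() → empty, leaving stack <>
2. e2 push(48), leaving stack <48>
3. e3 pop() → 48, leaving stack <>
4. e5 push(85), leaving stack <85>
5. e4 pop() → 85, leaving stack <>
6. e6 push(17), leaving stack <17>
7. e7 push(82), leaving stack <17,82>
8. e8 pop() → 82, leaving stack <17>
9. e9 push(98), leaving stack <17,98>
10. e10 push(80), leaving stack <17,98,80>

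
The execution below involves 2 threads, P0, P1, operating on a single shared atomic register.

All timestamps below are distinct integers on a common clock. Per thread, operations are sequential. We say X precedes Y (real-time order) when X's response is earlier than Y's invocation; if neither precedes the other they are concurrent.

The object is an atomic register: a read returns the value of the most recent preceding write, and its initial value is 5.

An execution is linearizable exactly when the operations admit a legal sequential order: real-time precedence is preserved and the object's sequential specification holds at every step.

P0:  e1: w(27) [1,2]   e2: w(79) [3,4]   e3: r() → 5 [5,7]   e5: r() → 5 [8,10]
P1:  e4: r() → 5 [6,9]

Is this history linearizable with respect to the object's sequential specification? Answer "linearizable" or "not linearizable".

cut after 6 events: linearizable; cut after 7 events (e3 responds, time 7): not linearizable
a single order respects real time; the 3 completed atomic register operations fail replay along it
include/drop combinations of the 1 pending operation (e4) were all tried; none helps
for example e1, e2, e3 (pending dropped) fails at step 3: e3 r() → 5 is not legal there

not linearizable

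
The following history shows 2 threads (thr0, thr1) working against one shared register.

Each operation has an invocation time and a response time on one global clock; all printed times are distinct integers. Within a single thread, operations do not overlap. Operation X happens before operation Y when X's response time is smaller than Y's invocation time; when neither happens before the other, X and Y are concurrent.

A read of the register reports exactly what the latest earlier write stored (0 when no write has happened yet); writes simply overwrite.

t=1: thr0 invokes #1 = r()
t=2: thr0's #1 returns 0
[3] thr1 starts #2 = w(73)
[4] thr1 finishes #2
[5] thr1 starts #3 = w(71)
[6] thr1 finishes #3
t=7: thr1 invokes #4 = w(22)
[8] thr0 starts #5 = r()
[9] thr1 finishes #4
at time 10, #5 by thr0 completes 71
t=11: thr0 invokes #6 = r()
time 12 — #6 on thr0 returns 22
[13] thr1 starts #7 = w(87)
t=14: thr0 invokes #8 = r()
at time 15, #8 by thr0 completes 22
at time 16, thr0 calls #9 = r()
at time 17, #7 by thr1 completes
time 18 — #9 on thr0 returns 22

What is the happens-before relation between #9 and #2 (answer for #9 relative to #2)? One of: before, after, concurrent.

after

#9 spans [16,18], #2 spans [3,4]
resp(#2)=4 < inv(#9)=16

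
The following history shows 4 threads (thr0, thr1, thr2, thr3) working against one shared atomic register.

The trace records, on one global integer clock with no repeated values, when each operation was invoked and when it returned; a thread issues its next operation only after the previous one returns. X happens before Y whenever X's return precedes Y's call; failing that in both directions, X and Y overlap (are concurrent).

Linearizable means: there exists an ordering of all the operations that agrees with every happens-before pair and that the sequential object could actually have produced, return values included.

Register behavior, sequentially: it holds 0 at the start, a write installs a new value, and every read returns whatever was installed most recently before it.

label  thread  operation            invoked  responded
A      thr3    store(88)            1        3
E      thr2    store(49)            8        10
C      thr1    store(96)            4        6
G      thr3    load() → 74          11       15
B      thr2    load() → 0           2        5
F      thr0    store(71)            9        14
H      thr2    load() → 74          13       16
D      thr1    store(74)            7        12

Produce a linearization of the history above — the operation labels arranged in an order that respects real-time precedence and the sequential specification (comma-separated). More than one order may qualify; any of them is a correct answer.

1. B load() → 0, leaving value 0
2. A store(88), leaving value 88
3. C store(96), leaving value 96
4. E store(49), leaving value 49
5. D store(74), leaving value 74
6. G load() → 74, leaving value 74
7. H load() → 74, leaving value 74
8. F store(71), leaving value 71

B, A, C, E, D, G, H, F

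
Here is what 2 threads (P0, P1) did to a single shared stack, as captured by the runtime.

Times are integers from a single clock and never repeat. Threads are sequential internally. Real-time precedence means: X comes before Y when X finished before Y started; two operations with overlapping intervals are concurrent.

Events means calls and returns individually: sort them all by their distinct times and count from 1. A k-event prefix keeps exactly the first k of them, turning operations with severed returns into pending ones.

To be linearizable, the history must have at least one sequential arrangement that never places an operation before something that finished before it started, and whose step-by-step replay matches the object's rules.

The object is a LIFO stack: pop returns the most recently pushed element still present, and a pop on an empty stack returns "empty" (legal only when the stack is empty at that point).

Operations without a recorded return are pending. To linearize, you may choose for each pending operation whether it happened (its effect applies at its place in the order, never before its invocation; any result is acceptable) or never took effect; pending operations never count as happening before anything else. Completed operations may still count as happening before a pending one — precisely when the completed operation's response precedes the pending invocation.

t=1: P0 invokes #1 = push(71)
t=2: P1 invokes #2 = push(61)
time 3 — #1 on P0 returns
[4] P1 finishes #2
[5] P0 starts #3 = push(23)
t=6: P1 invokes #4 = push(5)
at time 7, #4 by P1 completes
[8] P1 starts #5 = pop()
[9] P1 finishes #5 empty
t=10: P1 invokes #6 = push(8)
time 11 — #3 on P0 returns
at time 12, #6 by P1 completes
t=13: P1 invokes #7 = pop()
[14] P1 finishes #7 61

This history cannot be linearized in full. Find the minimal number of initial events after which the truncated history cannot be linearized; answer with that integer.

one valid order for events 1..8 is #1, #2, #3, #4:
1. #1 push(71), leaving stack <71>
2. #2 push(61), leaving stack <71,61>
3. #3 push(23) (pending, included), leaving stack <71,61,23>
4. #4 push(5), leaving stack <71,61,23,5>
at event 9 (#5's time-9 response) nothing linearizes any more
no escape via the 1 pending operation (#3): every completion choice fails
e.g. #1, #2, #4, #5 (pending dropped): illegal at step 4, since #5 pop() → empty cannot apply there
e.g. #2, #1, #4, #5 (pending dropped): illegal at step 4, since #5 pop() → empty cannot apply there

9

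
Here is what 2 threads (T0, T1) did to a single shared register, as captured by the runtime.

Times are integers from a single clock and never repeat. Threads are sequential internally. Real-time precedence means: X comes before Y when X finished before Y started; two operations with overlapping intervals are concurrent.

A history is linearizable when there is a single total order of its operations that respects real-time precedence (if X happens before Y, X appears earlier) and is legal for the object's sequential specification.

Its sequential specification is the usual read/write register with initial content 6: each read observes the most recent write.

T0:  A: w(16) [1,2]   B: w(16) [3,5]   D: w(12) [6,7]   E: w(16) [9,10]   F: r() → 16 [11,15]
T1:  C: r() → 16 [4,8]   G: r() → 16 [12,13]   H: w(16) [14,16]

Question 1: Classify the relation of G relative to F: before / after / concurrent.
Answer: concurrent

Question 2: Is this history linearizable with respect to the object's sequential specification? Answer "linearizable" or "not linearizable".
witness order: A, B, C, D, E, F, G, H
1. A w(16), leaving value 16
2. B w(16), leaving value 16
3. C r() → 16, leaving value 16
4. D w(12), leaving value 12
5. E w(16), leaving value 16
6. F r() → 16, leaving value 16
7. G r() → 16, leaving value 16
8. H w(16), leaving value 16

linearizable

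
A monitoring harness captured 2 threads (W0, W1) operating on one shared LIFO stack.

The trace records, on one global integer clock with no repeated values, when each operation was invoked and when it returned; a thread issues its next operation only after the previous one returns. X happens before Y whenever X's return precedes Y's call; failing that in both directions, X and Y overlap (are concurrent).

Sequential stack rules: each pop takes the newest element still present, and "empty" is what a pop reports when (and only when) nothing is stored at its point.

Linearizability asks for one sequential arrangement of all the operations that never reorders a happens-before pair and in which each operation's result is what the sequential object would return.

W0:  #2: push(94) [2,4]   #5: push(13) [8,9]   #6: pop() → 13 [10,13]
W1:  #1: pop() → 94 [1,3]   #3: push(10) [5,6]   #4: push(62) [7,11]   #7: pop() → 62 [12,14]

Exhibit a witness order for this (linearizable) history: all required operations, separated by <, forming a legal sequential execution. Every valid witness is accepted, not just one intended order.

1. #2 push(94), leaving stack <94>
2. #1 pop() → 94, leaving stack <>
3. #3 push(10), leaving stack <10>
4. #4 push(62), leaving stack <10,62>
5. #5 push(13), leaving stack <10,62,13>
6. #6 pop() → 13, leaving stack <10,62>
7. #7 pop() → 62, leaving stack <10>

#2 < #1 < #3 < #4 < #5 < #6 < #7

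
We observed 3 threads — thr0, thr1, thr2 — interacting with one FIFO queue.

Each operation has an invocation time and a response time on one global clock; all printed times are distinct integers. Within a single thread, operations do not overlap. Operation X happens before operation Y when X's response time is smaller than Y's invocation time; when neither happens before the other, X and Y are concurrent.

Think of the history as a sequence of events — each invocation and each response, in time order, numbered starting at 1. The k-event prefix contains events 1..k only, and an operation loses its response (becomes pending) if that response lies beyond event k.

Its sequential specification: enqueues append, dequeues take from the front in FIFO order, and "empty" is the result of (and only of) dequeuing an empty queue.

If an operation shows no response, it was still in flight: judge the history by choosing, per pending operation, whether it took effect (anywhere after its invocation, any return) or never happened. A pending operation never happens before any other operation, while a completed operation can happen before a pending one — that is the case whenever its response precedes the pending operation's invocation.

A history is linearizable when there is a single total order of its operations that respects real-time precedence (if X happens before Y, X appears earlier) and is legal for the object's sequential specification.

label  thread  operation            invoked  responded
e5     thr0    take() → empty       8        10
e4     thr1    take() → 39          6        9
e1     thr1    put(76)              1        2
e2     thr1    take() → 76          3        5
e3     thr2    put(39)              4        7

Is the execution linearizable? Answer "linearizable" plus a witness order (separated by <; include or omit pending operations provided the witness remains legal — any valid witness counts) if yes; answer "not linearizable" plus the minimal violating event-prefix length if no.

linearizable — witness: e1 < e2 < e3 < e4 < e5

step 1: e1 put(76) — queue <76>
step 2: e2 take() → 76 — queue <>
step 3: e3 put(39) — queue <39>
step 4: e4 take() → 39 — queue <>
step 5: e5 take() → empty — queue <>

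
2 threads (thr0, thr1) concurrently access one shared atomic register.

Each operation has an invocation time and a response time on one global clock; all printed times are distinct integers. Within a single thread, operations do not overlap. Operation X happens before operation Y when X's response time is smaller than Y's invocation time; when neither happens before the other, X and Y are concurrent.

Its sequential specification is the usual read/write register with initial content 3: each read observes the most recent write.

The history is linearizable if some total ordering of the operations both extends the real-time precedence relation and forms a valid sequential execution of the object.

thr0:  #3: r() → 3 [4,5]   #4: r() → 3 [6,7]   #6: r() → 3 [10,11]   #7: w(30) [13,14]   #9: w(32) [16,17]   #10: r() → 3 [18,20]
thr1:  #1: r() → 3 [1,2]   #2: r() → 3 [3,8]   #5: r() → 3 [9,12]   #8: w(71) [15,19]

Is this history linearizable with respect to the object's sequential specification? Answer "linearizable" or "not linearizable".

already the first 20 events (up to #10's response at time 20) admit no linearization; the first 19 still do
the 10 completed operations admit 18 real-time orders; each fails the atomic register replay
for example #1, #2, #3, #4, #5, #6, #7, #8, #9, #10 fails at step 10: #10 r() → 3 is not legal there
for example #1, #2, #3, #4, #5, #6, #7, #9, #8, #10 fails at step 10: #10 r() → 3 is not legal there

not linearizable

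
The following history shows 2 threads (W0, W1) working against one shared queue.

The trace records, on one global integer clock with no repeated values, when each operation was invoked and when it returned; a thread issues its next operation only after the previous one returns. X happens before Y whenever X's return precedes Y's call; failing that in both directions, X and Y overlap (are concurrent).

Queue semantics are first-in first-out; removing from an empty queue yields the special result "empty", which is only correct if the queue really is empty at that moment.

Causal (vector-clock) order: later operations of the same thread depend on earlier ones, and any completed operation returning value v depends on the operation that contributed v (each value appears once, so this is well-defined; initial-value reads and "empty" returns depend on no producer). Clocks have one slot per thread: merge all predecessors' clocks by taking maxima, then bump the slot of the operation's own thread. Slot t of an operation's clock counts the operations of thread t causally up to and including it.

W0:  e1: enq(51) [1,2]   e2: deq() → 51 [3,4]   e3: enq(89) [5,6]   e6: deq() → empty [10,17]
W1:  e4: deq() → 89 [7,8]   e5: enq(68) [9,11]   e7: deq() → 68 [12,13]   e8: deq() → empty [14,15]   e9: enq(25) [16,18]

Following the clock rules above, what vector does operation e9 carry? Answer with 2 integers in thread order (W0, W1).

no predecessors for e1 (invoked 1): W0 increments from zero → (1, 0)
e2, invoked 3, takes VC(e1)=(1, 0) under max, adds 1 for W0 → (2, 0)
e3, invoked 5, takes VC(e2)=(2, 0) under max, adds 1 for W0 → (3, 0)
e4, invoked 7, takes VC(e3)=(3, 0) under max, adds 1 for W1 → (3, 1)
e6, invoked 10, takes VC(e3)=(3, 0) under max, adds 1 for W0 → (4, 0)
e5, invoked 9, takes VC(e4)=(3, 1) under max, adds 1 for W1 → (3, 2)
e7, invoked 12, takes VC(e5)=(3, 2) under max, adds 1 for W1 → (3, 3)
e8, invoked 14, takes VC(e7)=(3, 3) under max, adds 1 for W1 → (3, 4)
e9, invoked 16, takes VC(e8)=(3, 4) under max, adds 1 for W1 → (3, 5)
target: VC(e9) = (3, 5)

(3, 5)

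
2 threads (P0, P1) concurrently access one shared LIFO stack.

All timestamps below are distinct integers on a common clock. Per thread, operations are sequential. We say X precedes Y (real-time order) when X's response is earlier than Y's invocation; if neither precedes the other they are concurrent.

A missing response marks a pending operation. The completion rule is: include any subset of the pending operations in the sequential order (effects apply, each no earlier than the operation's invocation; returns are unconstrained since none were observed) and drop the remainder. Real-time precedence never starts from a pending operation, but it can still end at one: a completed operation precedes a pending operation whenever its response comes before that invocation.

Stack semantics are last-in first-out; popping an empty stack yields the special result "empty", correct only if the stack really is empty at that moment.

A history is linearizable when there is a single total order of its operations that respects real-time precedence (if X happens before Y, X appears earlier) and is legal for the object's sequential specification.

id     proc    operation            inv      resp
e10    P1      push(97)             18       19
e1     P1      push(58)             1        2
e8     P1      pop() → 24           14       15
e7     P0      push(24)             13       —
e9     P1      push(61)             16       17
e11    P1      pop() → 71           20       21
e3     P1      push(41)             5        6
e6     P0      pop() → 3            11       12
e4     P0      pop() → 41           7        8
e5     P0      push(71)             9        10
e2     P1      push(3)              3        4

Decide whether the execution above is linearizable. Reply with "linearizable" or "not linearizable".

prefix check: 1..11 passes, 1..12 fails once e6's time-12 response joins
the completed operations (6 total) allow one real-time order; the LIFO stack replay rejects it
for example e1, e2, e3, e4, e5, e6 fails at step 6: e6 pop() → 3 is not legal there

not linearizable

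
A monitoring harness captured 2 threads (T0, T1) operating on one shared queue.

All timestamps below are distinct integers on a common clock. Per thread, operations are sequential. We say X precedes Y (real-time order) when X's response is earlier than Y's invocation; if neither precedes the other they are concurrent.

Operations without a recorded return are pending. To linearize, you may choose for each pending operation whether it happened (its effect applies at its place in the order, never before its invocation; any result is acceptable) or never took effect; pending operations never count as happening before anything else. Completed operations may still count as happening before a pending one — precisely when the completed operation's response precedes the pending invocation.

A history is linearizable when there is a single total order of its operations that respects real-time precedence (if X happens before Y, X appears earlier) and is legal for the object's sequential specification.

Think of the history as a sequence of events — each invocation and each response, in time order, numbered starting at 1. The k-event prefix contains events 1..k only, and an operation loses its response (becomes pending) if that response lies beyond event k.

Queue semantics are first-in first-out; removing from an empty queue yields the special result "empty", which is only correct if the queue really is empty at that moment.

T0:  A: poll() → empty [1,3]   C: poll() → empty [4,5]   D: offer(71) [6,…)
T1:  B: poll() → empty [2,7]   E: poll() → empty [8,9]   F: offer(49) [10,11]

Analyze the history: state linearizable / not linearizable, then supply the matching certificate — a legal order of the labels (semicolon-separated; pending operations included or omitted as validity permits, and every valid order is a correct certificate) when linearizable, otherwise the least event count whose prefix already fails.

linearizable — witness: A; B; C; E; D; F

after step 1 (A poll() → empty): queue <>
after step 2 (B poll() → empty): queue <>
after step 3 (C poll() → empty): queue <>
after step 4 (E poll() → empty): queue <>
after step 5 (D offer(71) (pending, included)): queue <71>
after step 6 (F offer(49)): queue <71,49>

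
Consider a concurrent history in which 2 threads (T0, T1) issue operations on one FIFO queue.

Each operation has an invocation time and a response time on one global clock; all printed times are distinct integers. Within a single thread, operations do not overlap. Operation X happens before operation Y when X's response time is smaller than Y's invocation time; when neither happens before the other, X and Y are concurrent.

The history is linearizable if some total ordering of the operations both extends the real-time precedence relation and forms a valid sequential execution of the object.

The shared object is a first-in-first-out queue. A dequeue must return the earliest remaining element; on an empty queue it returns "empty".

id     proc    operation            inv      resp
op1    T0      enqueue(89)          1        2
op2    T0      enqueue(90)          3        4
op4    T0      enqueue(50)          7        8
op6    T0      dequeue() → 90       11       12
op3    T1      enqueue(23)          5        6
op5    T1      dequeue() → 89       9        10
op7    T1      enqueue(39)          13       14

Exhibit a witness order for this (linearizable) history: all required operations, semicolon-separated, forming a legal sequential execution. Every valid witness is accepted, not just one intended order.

op1; op2; op3; op4; op5; op6; op7

after step 1 (op1 enqueue(89)): queue <89>
after step 2 (op2 enqueue(90)): queue <89,90>
after step 3 (op3 enqueue(23)): queue <89,90,23>
after step 4 (op4 enqueue(50)): queue <89,90,23,50>
after step 5 (op5 dequeue() → 89): queue <90,23,50>
after step 6 (op6 dequeue() → 90): queue <23,50>
after step 7 (op7 enqueue(39)): queue <23,50,39>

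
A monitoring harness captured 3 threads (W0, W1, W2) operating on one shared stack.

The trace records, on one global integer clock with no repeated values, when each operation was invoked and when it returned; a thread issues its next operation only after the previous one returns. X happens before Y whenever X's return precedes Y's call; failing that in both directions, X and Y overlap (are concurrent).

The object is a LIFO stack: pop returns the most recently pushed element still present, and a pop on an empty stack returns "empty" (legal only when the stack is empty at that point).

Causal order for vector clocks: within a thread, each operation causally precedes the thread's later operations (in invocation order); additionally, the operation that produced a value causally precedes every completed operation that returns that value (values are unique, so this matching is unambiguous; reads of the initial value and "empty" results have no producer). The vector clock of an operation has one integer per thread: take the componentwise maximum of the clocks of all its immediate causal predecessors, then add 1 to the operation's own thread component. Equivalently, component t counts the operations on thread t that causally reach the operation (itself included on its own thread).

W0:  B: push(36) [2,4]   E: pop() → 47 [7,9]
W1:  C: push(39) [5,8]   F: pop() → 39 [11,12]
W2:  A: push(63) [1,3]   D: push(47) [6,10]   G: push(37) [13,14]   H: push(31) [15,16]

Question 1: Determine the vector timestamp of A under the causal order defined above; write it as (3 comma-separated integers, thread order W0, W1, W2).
A, invoked 1, has no incoming edges; only W2's bump applies → (0, 0, 1)
C, invoked 5, has no incoming edges; only W1's bump applies → (0, 1, 0)
B, invoked 2, has no incoming edges; only W0's bump applies → (1, 0, 0)
from VC(A)=(0, 0, 1), D (invoked 6) maxes components and bumps W2 → (0, 0, 2)
from VC(C)=(0, 1, 0), F (invoked 11) maxes components and bumps W1 → (0, 2, 0)
from VC(D)=(0, 0, 2), G (invoked 13) maxes components and bumps W2 → (0, 0, 3)
from VC(G)=(0, 0, 3), H (invoked 15) maxes components and bumps W2 → (0, 0, 4)
from VC(B)=(1, 0, 0), VC(D)=(0, 0, 2), E (invoked 7) maxes components and bumps W0 → (2, 0, 2)
target: VC(A) = (0, 0, 1)

(0, 0, 1)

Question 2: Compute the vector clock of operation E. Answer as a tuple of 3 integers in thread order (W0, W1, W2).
root op A, invoked 1: fresh clock plus W2's own tick → (0, 0, 1)
root op C, invoked 5: fresh clock plus W1's own tick → (0, 1, 0)
root op B, invoked 2: fresh clock plus W0's own tick → (1, 0, 0)
merge at D (invoked 6): VC(A)=(0, 0, 1), own-thread bump on W2 → (0, 0, 2)
merge at F (invoked 11): VC(C)=(0, 1, 0), own-thread bump on W1 → (0, 2, 0)
merge at G (invoked 13): VC(D)=(0, 0, 2), own-thread bump on W2 → (0, 0, 3)
merge at H (invoked 15): VC(G)=(0, 0, 3), own-thread bump on W2 → (0, 0, 4)
merge at E (invoked 7): VC(B)=(1, 0, 0), VC(D)=(0, 0, 2), own-thread bump on W0 → (2, 0, 2)
target: VC(E) = (2, 0, 2)

(2, 0, 2)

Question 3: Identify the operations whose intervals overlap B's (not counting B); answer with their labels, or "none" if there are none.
concurrent with B ([2,4]): every op whose interval crosses 2..4
A [1,3]: concurrent
C [5,8]: after
D [6,10]: after
E [7,9]: after
F [11,12]: after
G [13,14]: after
H [15,16]: after

A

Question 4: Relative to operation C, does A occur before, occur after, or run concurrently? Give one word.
A spans [1,3], C spans [5,8]
resp(A)=3 < inv(C)=5

before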